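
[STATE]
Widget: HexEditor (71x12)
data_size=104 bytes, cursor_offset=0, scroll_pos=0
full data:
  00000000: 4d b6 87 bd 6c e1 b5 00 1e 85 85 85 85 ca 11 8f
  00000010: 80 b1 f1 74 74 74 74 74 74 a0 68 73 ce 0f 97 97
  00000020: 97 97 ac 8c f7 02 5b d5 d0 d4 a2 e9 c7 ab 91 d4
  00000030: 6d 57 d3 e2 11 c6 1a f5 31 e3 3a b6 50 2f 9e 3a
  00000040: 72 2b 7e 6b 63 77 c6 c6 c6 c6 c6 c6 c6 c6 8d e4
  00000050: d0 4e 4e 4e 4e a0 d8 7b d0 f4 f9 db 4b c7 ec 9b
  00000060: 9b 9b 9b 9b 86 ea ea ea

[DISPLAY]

00000000  4D b6 87 bd 6c e1 b5 00  1e 85 85 85 85 ca 11 8f  |M...l.....
00000010  80 b1 f1 74 74 74 74 74  74 a0 68 73 ce 0f 97 97  |...tttttt.
00000020  97 97 ac 8c f7 02 5b d5  d0 d4 a2 e9 c7 ab 91 d4  |......[...
00000030  6d 57 d3 e2 11 c6 1a f5  31 e3 3a b6 50 2f 9e 3a  |mW......1.
00000040  72 2b 7e 6b 63 77 c6 c6  c6 c6 c6 c6 c6 c6 8d e4  |r+~kcw....
00000050  d0 4e 4e 4e 4e a0 d8 7b  d0 f4 f9 db 4b c7 ec 9b  |.NNNN..{..
00000060  9b 9b 9b 9b 86 ea ea ea                           |........  
                                                                       
                                                                       
                                                                       
                                                                       
                                                                       


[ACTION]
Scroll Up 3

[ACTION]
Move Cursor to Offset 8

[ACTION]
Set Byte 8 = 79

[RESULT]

00000000  4d b6 87 bd 6c e1 b5 00  79 85 85 85 85 ca 11 8f  |M...l...y.
00000010  80 b1 f1 74 74 74 74 74  74 a0 68 73 ce 0f 97 97  |...tttttt.
00000020  97 97 ac 8c f7 02 5b d5  d0 d4 a2 e9 c7 ab 91 d4  |......[...
00000030  6d 57 d3 e2 11 c6 1a f5  31 e3 3a b6 50 2f 9e 3a  |mW......1.
00000040  72 2b 7e 6b 63 77 c6 c6  c6 c6 c6 c6 c6 c6 8d e4  |r+~kcw....
00000050  d0 4e 4e 4e 4e a0 d8 7b  d0 f4 f9 db 4b c7 ec 9b  |.NNNN..{..
00000060  9b 9b 9b 9b 86 ea ea ea                           |........  
                                                                       
                                                                       
                                                                       
                                                                       
                                                                       


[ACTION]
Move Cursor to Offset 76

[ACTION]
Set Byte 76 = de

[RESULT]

00000000  4d b6 87 bd 6c e1 b5 00  79 85 85 85 85 ca 11 8f  |M...l...y.
00000010  80 b1 f1 74 74 74 74 74  74 a0 68 73 ce 0f 97 97  |...tttttt.
00000020  97 97 ac 8c f7 02 5b d5  d0 d4 a2 e9 c7 ab 91 d4  |......[...
00000030  6d 57 d3 e2 11 c6 1a f5  31 e3 3a b6 50 2f 9e 3a  |mW......1.
00000040  72 2b 7e 6b 63 77 c6 c6  c6 c6 c6 c6 DE c6 8d e4  |r+~kcw....
00000050  d0 4e 4e 4e 4e a0 d8 7b  d0 f4 f9 db 4b c7 ec 9b  |.NNNN..{..
00000060  9b 9b 9b 9b 86 ea ea ea                           |........  
                                                                       
                                                                       
                                                                       
                                                                       
                                                                       


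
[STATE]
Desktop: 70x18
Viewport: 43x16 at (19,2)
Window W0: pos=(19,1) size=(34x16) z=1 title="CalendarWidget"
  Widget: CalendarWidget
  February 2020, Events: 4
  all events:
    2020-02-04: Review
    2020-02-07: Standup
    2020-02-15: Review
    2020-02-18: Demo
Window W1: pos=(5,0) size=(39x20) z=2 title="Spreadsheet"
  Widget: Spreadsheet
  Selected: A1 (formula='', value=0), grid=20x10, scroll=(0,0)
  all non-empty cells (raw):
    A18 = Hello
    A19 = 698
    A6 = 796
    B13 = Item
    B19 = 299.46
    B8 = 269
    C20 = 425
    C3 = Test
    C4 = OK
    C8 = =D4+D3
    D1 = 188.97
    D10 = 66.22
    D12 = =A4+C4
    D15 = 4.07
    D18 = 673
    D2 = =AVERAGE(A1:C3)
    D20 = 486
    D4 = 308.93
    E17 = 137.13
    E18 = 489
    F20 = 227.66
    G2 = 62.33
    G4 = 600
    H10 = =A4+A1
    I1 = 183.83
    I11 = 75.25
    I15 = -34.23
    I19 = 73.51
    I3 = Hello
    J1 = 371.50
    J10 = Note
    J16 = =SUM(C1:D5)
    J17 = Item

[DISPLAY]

────────────────────────┨        ┃         
                        ┃────────┨         
  B       C       D     ┃        ┃         
------------------------┃        ┃         
      0       0  188.97 ┃        ┃         
      0       0       0 ┃        ┃         
      0Test           0 ┃        ┃         
      0OK        308.93 ┃        ┃         
      0       0       0 ┃        ┃         
      0       0       0 ┃        ┃         
      0       0       0 ┃        ┃         
    269  308.93       0 ┃        ┃         
      0       0       0 ┃        ┃         
      0       0   66.22 ┃        ┃         
      0       0       0 ┃━━━━━━━━┛         
      0       0#ERR!    ┃                  


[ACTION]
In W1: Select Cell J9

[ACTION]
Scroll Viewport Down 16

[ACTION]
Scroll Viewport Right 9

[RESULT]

────────────────┨        ┃                 
                ┃────────┨                 
  C       D     ┃        ┃                 
----------------┃        ┃                 
      0  188.97 ┃        ┃                 
      0       0 ┃        ┃                 
est           0 ┃        ┃                 
K        308.93 ┃        ┃                 
      0       0 ┃        ┃                 
      0       0 ┃        ┃                 
      0       0 ┃        ┃                 
 308.93       0 ┃        ┃                 
      0       0 ┃        ┃                 
      0   66.22 ┃        ┃                 
      0       0 ┃━━━━━━━━┛                 
      0#ERR!    ┃                          


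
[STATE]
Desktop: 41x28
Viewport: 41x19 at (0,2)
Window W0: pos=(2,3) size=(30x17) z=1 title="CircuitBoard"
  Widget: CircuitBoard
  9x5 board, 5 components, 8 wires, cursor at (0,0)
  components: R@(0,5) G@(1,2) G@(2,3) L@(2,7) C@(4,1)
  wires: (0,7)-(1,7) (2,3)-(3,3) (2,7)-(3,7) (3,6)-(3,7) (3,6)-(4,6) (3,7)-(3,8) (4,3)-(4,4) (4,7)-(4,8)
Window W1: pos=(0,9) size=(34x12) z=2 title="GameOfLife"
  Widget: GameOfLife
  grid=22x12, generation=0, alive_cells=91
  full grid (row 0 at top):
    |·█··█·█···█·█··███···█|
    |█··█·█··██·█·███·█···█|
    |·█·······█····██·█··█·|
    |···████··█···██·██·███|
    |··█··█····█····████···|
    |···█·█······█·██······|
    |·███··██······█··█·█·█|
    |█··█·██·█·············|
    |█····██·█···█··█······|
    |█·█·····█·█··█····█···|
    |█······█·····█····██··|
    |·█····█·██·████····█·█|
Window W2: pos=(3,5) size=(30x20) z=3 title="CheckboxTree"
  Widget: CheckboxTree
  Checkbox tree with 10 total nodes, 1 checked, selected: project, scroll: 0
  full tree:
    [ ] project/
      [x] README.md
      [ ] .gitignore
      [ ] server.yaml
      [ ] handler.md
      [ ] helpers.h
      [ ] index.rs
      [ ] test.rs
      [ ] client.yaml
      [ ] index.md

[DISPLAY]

                                         
  ┏━━━━━━━━━━━━━━━━━━━━━━━━━━━━┓         
  ┃ CircuitBoard               ┃         
  ┠┏━━━━━━━━━━━━━━━━━━━━━━━━━━━━┓        
  ┃┃ CheckboxTree               ┃        
  ┃┠────────────────────────────┨        
  ┃┃>[-] project/               ┃        
┏━━┃   [x] README.md            ┃┓       
┃ G┃   [ ] .gitignore           ┃┃       
┠──┃   [ ] server.yaml          ┃┨       
┃Ge┃   [ ] handler.md           ┃┃       
┃·█┃   [ ] helpers.h            ┃┃       
┃··┃   [ ] index.rs             ┃┃       
┃··┃   [ ] test.rs              ┃┃       
┃··┃   [ ] client.yaml          ┃┃       
┃·█┃   [ ] index.md             ┃┃       
┃█·┃                            ┃┃       
┃█·┃                            ┃┃       
┗━━┃                            ┃┛       


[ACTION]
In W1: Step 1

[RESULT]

                                         
  ┏━━━━━━━━━━━━━━━━━━━━━━━━━━━━┓         
  ┃ CircuitBoard               ┃         
  ┠┏━━━━━━━━━━━━━━━━━━━━━━━━━━━━┓        
  ┃┃ CheckboxTree               ┃        
  ┃┠────────────────────────────┨        
  ┃┃>[-] project/               ┃        
┏━━┃   [x] README.md            ┃┓       
┃ G┃   [ ] .gitignore           ┃┃       
┠──┃   [ ] server.yaml          ┃┨       
┃Ge┃   [ ] handler.md           ┃┃       
┃··┃   [ ] helpers.h            ┃┃       
┃··┃   [ ] index.rs             ┃┃       
┃··┃   [ ] test.rs              ┃┃       
┃·█┃   [ ] client.yaml          ┃┃       
┃·█┃   [ ] index.md             ┃┃       
┃█·┃                            ┃┃       
┃█·┃                            ┃┃       
┗━━┃                            ┃┛       


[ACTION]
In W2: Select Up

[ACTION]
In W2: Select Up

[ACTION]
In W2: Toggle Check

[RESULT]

                                         
  ┏━━━━━━━━━━━━━━━━━━━━━━━━━━━━┓         
  ┃ CircuitBoard               ┃         
  ┠┏━━━━━━━━━━━━━━━━━━━━━━━━━━━━┓        
  ┃┃ CheckboxTree               ┃        
  ┃┠────────────────────────────┨        
  ┃┃>[x] project/               ┃        
┏━━┃   [x] README.md            ┃┓       
┃ G┃   [x] .gitignore           ┃┃       
┠──┃   [x] server.yaml          ┃┨       
┃Ge┃   [x] handler.md           ┃┃       
┃··┃   [x] helpers.h            ┃┃       
┃··┃   [x] index.rs             ┃┃       
┃··┃   [x] test.rs              ┃┃       
┃·█┃   [x] client.yaml          ┃┃       
┃·█┃   [x] index.md             ┃┃       
┃█·┃                            ┃┃       
┃█·┃                            ┃┃       
┗━━┃                            ┃┛       


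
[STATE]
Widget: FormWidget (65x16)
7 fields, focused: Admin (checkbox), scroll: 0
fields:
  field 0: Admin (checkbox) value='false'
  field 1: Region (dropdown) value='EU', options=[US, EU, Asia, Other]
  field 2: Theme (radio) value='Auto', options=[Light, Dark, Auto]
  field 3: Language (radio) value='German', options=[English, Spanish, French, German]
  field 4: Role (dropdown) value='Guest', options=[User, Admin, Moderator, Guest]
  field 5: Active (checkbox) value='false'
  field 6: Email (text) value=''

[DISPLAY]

> Admin:      [ ]                                                
  Region:     [EU                                              ▼]
  Theme:      ( ) Light  ( ) Dark  (●) Auto                      
  Language:   ( ) English  ( ) Spanish  ( ) French  (●) German   
  Role:       [Guest                                           ▼]
  Active:     [ ]                                                
  Email:      [                                                 ]
                                                                 
                                                                 
                                                                 
                                                                 
                                                                 
                                                                 
                                                                 
                                                                 
                                                                 


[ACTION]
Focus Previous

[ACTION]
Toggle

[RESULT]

  Admin:      [ ]                                                
  Region:     [EU                                              ▼]
  Theme:      ( ) Light  ( ) Dark  (●) Auto                      
  Language:   ( ) English  ( ) Spanish  ( ) French  (●) German   
  Role:       [Guest                                           ▼]
  Active:     [ ]                                                
> Email:      [                                                 ]
                                                                 
                                                                 
                                                                 
                                                                 
                                                                 
                                                                 
                                                                 
                                                                 
                                                                 


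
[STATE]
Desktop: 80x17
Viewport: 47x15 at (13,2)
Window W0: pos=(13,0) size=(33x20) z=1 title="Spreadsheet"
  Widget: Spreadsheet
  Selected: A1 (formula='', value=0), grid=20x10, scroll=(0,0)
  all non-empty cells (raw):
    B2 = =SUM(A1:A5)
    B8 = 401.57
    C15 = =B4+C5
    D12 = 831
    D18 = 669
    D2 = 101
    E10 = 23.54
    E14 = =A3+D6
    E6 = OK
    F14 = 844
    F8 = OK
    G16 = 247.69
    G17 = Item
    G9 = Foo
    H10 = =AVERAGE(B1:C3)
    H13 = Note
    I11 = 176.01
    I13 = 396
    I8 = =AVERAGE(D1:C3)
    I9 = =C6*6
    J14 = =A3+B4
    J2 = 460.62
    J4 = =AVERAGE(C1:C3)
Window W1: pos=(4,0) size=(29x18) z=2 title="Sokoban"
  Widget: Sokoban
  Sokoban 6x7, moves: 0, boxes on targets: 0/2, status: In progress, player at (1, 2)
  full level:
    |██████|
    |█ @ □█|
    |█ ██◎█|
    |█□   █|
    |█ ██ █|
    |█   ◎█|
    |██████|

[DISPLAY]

───────────────────┨────────────┨              
                   ┃            ┃              
                   ┃    C       ┃              
                   ┃------------┃              
                   ┃0       0   ┃              
                   ┃0       0   ┃              
                   ┃0       0   ┃              
                   ┃0       0   ┃              
  0/2              ┃0       0   ┃              
                   ┃0       0   ┃              
                   ┃0       0   ┃              
                   ┃7       0   ┃              
                   ┃0       0   ┃              
                   ┃0       0   ┃              
                   ┃0       0   ┃              


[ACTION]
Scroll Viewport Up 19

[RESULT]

━━━━━━━━━━━━━━━━━━━┓━━━━━━━━━━━━┓              
                   ┃            ┃              
───────────────────┨────────────┨              
                   ┃            ┃              
                   ┃    C       ┃              
                   ┃------------┃              
                   ┃0       0   ┃              
                   ┃0       0   ┃              
                   ┃0       0   ┃              
                   ┃0       0   ┃              
  0/2              ┃0       0   ┃              
                   ┃0       0   ┃              
                   ┃0       0   ┃              
                   ┃7       0   ┃              
                   ┃0       0   ┃              


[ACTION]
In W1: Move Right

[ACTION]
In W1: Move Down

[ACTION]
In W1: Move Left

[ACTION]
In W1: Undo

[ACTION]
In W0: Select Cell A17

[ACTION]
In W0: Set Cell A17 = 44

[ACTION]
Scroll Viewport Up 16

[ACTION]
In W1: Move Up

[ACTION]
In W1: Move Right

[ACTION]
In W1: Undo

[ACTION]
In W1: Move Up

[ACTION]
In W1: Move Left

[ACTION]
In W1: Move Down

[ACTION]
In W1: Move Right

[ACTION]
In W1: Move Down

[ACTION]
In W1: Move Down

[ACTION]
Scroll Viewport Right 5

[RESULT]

━━━━━━━━━━━━━━┓━━━━━━━━━━━━┓                   
              ┃            ┃                   
──────────────┨────────────┨                   
              ┃            ┃                   
              ┃    C       ┃                   
              ┃------------┃                   
              ┃0       0   ┃                   
              ┃0       0   ┃                   
              ┃0       0   ┃                   
              ┃0       0   ┃                   
              ┃0       0   ┃                   
              ┃0       0   ┃                   
              ┃0       0   ┃                   
              ┃7       0   ┃                   
              ┃0       0   ┃                   


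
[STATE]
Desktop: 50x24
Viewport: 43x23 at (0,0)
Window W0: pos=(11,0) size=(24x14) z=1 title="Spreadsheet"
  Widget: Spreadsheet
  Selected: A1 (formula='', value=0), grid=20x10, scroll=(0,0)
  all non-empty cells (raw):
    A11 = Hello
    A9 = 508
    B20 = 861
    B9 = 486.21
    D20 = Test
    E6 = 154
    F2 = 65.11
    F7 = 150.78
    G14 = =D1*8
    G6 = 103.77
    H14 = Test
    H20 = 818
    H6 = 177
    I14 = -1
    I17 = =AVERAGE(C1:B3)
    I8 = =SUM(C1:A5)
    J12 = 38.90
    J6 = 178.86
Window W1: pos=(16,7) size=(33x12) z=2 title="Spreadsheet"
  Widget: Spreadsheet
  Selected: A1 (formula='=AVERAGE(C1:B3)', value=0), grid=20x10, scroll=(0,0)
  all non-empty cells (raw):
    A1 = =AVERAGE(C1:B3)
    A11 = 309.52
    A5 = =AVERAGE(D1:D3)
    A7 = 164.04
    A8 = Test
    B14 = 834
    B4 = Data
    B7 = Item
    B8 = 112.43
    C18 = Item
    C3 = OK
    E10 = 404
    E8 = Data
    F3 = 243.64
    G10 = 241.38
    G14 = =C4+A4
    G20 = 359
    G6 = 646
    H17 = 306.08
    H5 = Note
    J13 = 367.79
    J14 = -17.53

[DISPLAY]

           ┏━━━━━━━━━━━━━━━━━━━━━━┓        
           ┃ Spreadsheet          ┃        
           ┠──────────────────────┨        
           ┃A1:                   ┃        
           ┃       A       B      ┃        
           ┃----------------------┃        
           ┃  1      [0]       0  ┃        
           ┃  2 ┏━━━━━━━━━━━━━━━━━━━━━━━━━━
           ┃  3 ┃ Spreadsheet              
           ┃  4 ┠──────────────────────────
           ┃  5 ┃A1: =AVERAGE(C1:B3)       
           ┃  6 ┃       A       B       C  
           ┃  7 ┃--------------------------
           ┗━━━━┃  1      [0]       0      
                ┃  2        0       0      
                ┃  3        0       0OK    
                ┃  4        0Data          
                ┃  5        0       0      
                ┗━━━━━━━━━━━━━━━━━━━━━━━━━━
                                           
                                           
                                           
                                           


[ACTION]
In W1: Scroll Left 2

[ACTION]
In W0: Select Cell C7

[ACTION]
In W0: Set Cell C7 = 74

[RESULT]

           ┏━━━━━━━━━━━━━━━━━━━━━━┓        
           ┃ Spreadsheet          ┃        
           ┠──────────────────────┨        
           ┃C7: 74                ┃        
           ┃       A       B      ┃        
           ┃----------------------┃        
           ┃  1        0       0  ┃        
           ┃  2 ┏━━━━━━━━━━━━━━━━━━━━━━━━━━
           ┃  3 ┃ Spreadsheet              
           ┃  4 ┠──────────────────────────
           ┃  5 ┃A1: =AVERAGE(C1:B3)       
           ┃  6 ┃       A       B       C  
           ┃  7 ┃--------------------------
           ┗━━━━┃  1      [0]       0      
                ┃  2        0       0      
                ┃  3        0       0OK    
                ┃  4        0Data          
                ┃  5        0       0      
                ┗━━━━━━━━━━━━━━━━━━━━━━━━━━
                                           
                                           
                                           
                                           


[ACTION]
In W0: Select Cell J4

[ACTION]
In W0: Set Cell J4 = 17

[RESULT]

           ┏━━━━━━━━━━━━━━━━━━━━━━┓        
           ┃ Spreadsheet          ┃        
           ┠──────────────────────┨        
           ┃J4: 17                ┃        
           ┃       A       B      ┃        
           ┃----------------------┃        
           ┃  1        0       0  ┃        
           ┃  2 ┏━━━━━━━━━━━━━━━━━━━━━━━━━━
           ┃  3 ┃ Spreadsheet              
           ┃  4 ┠──────────────────────────
           ┃  5 ┃A1: =AVERAGE(C1:B3)       
           ┃  6 ┃       A       B       C  
           ┃  7 ┃--------------------------
           ┗━━━━┃  1      [0]       0      
                ┃  2        0       0      
                ┃  3        0       0OK    
                ┃  4        0Data          
                ┃  5        0       0      
                ┗━━━━━━━━━━━━━━━━━━━━━━━━━━
                                           
                                           
                                           
                                           


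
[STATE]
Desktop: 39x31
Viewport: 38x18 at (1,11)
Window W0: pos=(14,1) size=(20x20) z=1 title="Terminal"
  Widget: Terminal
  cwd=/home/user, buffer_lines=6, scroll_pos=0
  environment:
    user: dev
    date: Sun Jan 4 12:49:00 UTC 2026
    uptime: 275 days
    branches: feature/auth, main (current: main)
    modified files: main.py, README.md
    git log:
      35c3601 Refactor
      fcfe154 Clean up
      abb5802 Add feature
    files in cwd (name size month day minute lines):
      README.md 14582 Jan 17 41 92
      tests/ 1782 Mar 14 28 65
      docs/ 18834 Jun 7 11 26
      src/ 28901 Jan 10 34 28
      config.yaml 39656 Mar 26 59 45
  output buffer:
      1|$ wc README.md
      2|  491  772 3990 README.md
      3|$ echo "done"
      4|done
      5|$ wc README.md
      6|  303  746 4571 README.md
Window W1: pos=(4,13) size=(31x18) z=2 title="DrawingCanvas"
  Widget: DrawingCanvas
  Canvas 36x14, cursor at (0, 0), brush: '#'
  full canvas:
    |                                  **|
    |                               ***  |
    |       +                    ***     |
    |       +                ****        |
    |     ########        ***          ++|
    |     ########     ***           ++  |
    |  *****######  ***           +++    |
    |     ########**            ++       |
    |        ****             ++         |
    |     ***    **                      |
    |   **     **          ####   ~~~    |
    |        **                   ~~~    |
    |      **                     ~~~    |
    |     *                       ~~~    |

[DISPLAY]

             ┃                  ┃     
             ┃                  ┃     
   ┏━━━━━━━━━━━━━━━━━━━━━━━━━━━━━┓    
   ┃ DrawingCanvas               ┃    
   ┠─────────────────────────────┨    
   ┃+                            ┃    
   ┃                             ┃    
   ┃       +                    *┃    
   ┃       +                **** ┃    
   ┃     ########        ***     ┃    
   ┃     ########     ***        ┃    
   ┃  *****######  ***           ┃    
   ┃     ########**            ++┃    
   ┃        ****             ++  ┃    
   ┃     ***    **               ┃    
   ┃   **     **          ####   ┃    
   ┃        **                   ┃    
   ┃      **                     ┃    


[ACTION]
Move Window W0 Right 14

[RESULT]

                  ┃                  ┃
                  ┃                  ┃
   ┏━━━━━━━━━━━━━━━━━━━━━━━━━━━━━┓   ┃
   ┃ DrawingCanvas               ┃   ┃
   ┠─────────────────────────────┨   ┃
   ┃+                            ┃   ┃
   ┃                             ┃   ┃
   ┃       +                    *┃   ┃
   ┃       +                **** ┃   ┃
   ┃     ########        ***     ┃━━━┛
   ┃     ########     ***        ┃    
   ┃  *****######  ***           ┃    
   ┃     ########**            ++┃    
   ┃        ****             ++  ┃    
   ┃     ***    **               ┃    
   ┃   **     **          ####   ┃    
   ┃        **                   ┃    
   ┃      **                     ┃    


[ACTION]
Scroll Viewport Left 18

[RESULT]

                   ┃                  
                   ┃                  
    ┏━━━━━━━━━━━━━━━━━━━━━━━━━━━━━┓   
    ┃ DrawingCanvas               ┃   
    ┠─────────────────────────────┨   
    ┃+                            ┃   
    ┃                             ┃   
    ┃       +                    *┃   
    ┃       +                **** ┃   
    ┃     ########        ***     ┃━━━
    ┃     ########     ***        ┃   
    ┃  *****######  ***           ┃   
    ┃     ########**            ++┃   
    ┃        ****             ++  ┃   
    ┃     ***    **               ┃   
    ┃   **     **          ####   ┃   
    ┃        **                   ┃   
    ┃      **                     ┃   


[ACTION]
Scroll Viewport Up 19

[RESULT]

                                      
                   ┏━━━━━━━━━━━━━━━━━━
                   ┃ Terminal         
                   ┠──────────────────
                   ┃$ wc README.md    
                   ┃  491  772 3990 RE
                   ┃$ echo "done"     
                   ┃done              
                   ┃$ wc README.md    
                   ┃  303  746 4571 RE
                   ┃$ █               
                   ┃                  
                   ┃                  
    ┏━━━━━━━━━━━━━━━━━━━━━━━━━━━━━┓   
    ┃ DrawingCanvas               ┃   
    ┠─────────────────────────────┨   
    ┃+                            ┃   
    ┃                             ┃   


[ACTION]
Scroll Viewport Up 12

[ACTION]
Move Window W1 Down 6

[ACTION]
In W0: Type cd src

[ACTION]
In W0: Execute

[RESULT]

                                      
                   ┏━━━━━━━━━━━━━━━━━━
                   ┃ Terminal         
                   ┠──────────────────
                   ┃$ wc README.md    
                   ┃  491  772 3990 RE
                   ┃$ echo "done"     
                   ┃done              
                   ┃$ wc README.md    
                   ┃  303  746 4571 RE
                   ┃$ cd src          
                   ┃                  
                   ┃$ █               
    ┏━━━━━━━━━━━━━━━━━━━━━━━━━━━━━┓   
    ┃ DrawingCanvas               ┃   
    ┠─────────────────────────────┨   
    ┃+                            ┃   
    ┃                             ┃   


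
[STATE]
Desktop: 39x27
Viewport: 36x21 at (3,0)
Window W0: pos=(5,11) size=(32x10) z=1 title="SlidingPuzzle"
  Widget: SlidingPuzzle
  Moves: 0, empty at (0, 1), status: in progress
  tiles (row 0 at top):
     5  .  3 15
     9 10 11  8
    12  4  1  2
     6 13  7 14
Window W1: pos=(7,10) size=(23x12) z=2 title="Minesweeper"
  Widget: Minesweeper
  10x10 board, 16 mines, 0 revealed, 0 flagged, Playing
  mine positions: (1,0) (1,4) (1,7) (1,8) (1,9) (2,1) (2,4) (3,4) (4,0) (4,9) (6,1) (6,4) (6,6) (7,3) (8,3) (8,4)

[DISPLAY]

                                    
                                    
                                    
                                    
                                    
                                    
                                    
                                    
                                    
                                    
    ┏━━━━━━━━━━━━━━━━━━━━━┓         
  ┏━┃ Minesweeper         ┃━━━━━━┓  
  ┃ ┠─────────────────────┨      ┃  
  ┠─┃■■■■■■■■■■           ┃──────┨  
  ┃┌┃■■■■■■■■■■           ┃      ┃  
  ┃│┃■■■■■■■■■■           ┃      ┃  
  ┃├┃■■■■■■■■■■           ┃      ┃  
  ┃│┃■■■■■■■■■■           ┃      ┃  
  ┃├┃■■■■■■■■■■           ┃      ┃  
  ┃│┃■■■■■■■■■■           ┃      ┃  
  ┗━┃■■■■■■■■■■           ┃━━━━━━┛  


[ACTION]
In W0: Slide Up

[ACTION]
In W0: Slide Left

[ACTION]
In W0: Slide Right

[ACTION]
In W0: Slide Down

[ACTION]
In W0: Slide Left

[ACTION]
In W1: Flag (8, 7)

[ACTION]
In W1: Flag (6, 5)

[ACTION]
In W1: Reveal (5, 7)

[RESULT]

                                    
                                    
                                    
                                    
                                    
                                    
                                    
                                    
                                    
                                    
    ┏━━━━━━━━━━━━━━━━━━━━━┓         
  ┏━┃ Minesweeper         ┃━━━━━━┓  
  ┃ ┠─────────────────────┨      ┃  
  ┠─┃■■■■■■■■■■           ┃──────┨  
  ┃┌┃■■■■■■■■■■           ┃      ┃  
  ┃│┃■■■■■■■■■■           ┃      ┃  
  ┃├┃■■■■■■■■■■           ┃      ┃  
  ┃│┃■■■■■■■■■■           ┃      ┃  
  ┃├┃■■■■■■■1■■           ┃      ┃  
  ┃│┃■■■■■⚑■■■■           ┃      ┃  
  ┗━┃■■■■■■■■■■           ┃━━━━━━┛  


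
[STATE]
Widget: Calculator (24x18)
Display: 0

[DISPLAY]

                       0
┌───┬───┬───┬───┐       
│ 7 │ 8 │ 9 │ ÷ │       
├───┼───┼───┼───┤       
│ 4 │ 5 │ 6 │ × │       
├───┼───┼───┼───┤       
│ 1 │ 2 │ 3 │ - │       
├───┼───┼───┼───┤       
│ 0 │ . │ = │ + │       
├───┼───┼───┼───┤       
│ C │ MC│ MR│ M+│       
└───┴───┴───┴───┘       
                        
                        
                        
                        
                        
                        


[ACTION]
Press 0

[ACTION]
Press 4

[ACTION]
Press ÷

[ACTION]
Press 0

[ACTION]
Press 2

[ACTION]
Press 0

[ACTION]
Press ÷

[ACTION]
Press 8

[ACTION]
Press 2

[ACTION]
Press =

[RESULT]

           0.00243902439
┌───┬───┬───┬───┐       
│ 7 │ 8 │ 9 │ ÷ │       
├───┼───┼───┼───┤       
│ 4 │ 5 │ 6 │ × │       
├───┼───┼───┼───┤       
│ 1 │ 2 │ 3 │ - │       
├───┼───┼───┼───┤       
│ 0 │ . │ = │ + │       
├───┼───┼───┼───┤       
│ C │ MC│ MR│ M+│       
└───┴───┴───┴───┘       
                        
                        
                        
                        
                        
                        


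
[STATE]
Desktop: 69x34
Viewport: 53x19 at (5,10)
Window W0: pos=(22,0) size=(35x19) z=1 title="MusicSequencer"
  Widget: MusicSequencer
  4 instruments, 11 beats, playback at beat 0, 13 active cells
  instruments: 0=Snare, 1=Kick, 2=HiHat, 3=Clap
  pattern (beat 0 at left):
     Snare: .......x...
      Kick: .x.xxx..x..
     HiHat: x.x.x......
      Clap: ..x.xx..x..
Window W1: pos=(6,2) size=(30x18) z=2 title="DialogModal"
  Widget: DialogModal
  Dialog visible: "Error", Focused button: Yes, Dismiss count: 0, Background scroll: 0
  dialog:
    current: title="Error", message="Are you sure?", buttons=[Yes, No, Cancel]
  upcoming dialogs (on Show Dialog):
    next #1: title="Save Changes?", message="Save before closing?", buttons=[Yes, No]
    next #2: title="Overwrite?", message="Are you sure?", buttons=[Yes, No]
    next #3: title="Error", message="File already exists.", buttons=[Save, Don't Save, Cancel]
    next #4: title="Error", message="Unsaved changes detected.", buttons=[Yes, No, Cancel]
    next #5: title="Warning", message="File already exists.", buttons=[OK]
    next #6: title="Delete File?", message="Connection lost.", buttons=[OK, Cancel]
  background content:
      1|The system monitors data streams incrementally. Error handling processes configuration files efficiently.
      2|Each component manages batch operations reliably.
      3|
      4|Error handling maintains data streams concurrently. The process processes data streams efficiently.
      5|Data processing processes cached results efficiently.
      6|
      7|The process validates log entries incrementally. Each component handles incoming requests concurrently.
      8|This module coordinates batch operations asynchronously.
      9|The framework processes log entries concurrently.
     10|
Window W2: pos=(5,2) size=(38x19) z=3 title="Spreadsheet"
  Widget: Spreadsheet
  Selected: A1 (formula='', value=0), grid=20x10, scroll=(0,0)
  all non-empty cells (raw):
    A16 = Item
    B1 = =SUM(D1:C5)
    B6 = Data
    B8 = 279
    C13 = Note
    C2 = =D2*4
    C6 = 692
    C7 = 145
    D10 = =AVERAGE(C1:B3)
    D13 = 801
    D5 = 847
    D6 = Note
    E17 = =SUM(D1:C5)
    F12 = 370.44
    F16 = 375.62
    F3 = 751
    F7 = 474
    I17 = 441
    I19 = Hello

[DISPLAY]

┃  3        0       0       0       0┃             ┃ 
┃  4        0       0       0       0┃             ┃ 
┃  5        0       0       0     847┃             ┃ 
┃  6        0Data         692Note    ┃             ┃ 
┃  7        0       0     145       0┃             ┃ 
┃  8        0     279       0       0┃             ┃ 
┃  9        0       0       0       0┃             ┃ 
┃ 10        0       0       0  141.17┃             ┃ 
┃ 11        0       0       0       0┃━━━━━━━━━━━━━┛ 
┃ 12        0       0       0       0┃               
┗━━━━━━━━━━━━━━━━━━━━━━━━━━━━━━━━━━━━┛               
                                                     
                                                     
                                                     
                                                     
                                                     
                                                     
                                                     
                                                     


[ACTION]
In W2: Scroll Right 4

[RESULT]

┃  3        0     751       0       0┃             ┃ 
┃  4        0       0       0       0┃             ┃ 
┃  5        0       0       0       0┃             ┃ 
┃  6        0       0       0       0┃             ┃ 
┃  7        0     474       0       0┃             ┃ 
┃  8        0       0       0       0┃             ┃ 
┃  9        0       0       0       0┃             ┃ 
┃ 10        0       0       0       0┃             ┃ 
┃ 11        0       0       0       0┃━━━━━━━━━━━━━┛ 
┃ 12        0  370.44       0       0┃               
┗━━━━━━━━━━━━━━━━━━━━━━━━━━━━━━━━━━━━┛               
                                                     
                                                     
                                                     
                                                     
                                                     
                                                     
                                                     
                                                     


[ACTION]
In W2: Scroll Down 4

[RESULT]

┃  7        0     474       0       0┃             ┃ 
┃  8        0       0       0       0┃             ┃ 
┃  9        0       0       0       0┃             ┃ 
┃ 10        0       0       0       0┃             ┃ 
┃ 11        0       0       0       0┃             ┃ 
┃ 12        0  370.44       0       0┃             ┃ 
┃ 13        0       0       0       0┃             ┃ 
┃ 14        0       0       0       0┃             ┃ 
┃ 15        0       0       0       0┃━━━━━━━━━━━━━┛ 
┃ 16        0  375.62       0       0┃               
┗━━━━━━━━━━━━━━━━━━━━━━━━━━━━━━━━━━━━┛               
                                                     
                                                     
                                                     
                                                     
                                                     
                                                     
                                                     
                                                     


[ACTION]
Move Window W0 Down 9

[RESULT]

┃  7        0     474       0       0┃             ┃ 
┃  8        0       0       0       0┃─────────────┨ 
┃  9        0       0       0       0┃             ┃ 
┃ 10        0       0       0       0┃             ┃ 
┃ 11        0       0       0       0┃             ┃ 
┃ 12        0  370.44       0       0┃             ┃ 
┃ 13        0       0       0       0┃             ┃ 
┃ 14        0       0       0       0┃             ┃ 
┃ 15        0       0       0       0┃             ┃ 
┃ 16        0  375.62       0       0┃             ┃ 
┗━━━━━━━━━━━━━━━━━━━━━━━━━━━━━━━━━━━━┛             ┃ 
                 ┃                                 ┃ 
                 ┃                                 ┃ 
                 ┃                                 ┃ 
                 ┃                                 ┃ 
                 ┃                                 ┃ 
                 ┃                                 ┃ 
                 ┗━━━━━━━━━━━━━━━━━━━━━━━━━━━━━━━━━┛ 
                                                     
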